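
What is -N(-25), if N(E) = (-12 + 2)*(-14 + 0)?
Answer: -140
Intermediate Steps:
N(E) = 140 (N(E) = -10*(-14) = 140)
-N(-25) = -1*140 = -140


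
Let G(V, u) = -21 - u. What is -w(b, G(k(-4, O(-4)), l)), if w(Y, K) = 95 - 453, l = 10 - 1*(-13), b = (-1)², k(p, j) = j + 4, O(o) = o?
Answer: 358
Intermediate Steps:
k(p, j) = 4 + j
b = 1
l = 23 (l = 10 + 13 = 23)
w(Y, K) = -358
-w(b, G(k(-4, O(-4)), l)) = -1*(-358) = 358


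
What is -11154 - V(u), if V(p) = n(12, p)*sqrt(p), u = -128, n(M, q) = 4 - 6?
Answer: -11154 + 16*I*sqrt(2) ≈ -11154.0 + 22.627*I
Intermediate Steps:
n(M, q) = -2
V(p) = -2*sqrt(p)
-11154 - V(u) = -11154 - (-2)*sqrt(-128) = -11154 - (-2)*8*I*sqrt(2) = -11154 - (-16)*I*sqrt(2) = -11154 + 16*I*sqrt(2)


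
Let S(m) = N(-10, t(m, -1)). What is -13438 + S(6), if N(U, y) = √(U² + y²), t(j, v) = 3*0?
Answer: -13428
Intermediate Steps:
t(j, v) = 0
S(m) = 10 (S(m) = √((-10)² + 0²) = √(100 + 0) = √100 = 10)
-13438 + S(6) = -13438 + 10 = -13428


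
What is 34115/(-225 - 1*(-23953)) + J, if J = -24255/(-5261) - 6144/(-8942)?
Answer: 3759099400081/558128378768 ≈ 6.7352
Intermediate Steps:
J = 124605897/23521931 (J = -24255*(-1/5261) - 6144*(-1/8942) = 24255/5261 + 3072/4471 = 124605897/23521931 ≈ 5.2974)
34115/(-225 - 1*(-23953)) + J = 34115/(-225 - 1*(-23953)) + 124605897/23521931 = 34115/(-225 + 23953) + 124605897/23521931 = 34115/23728 + 124605897/23521931 = 3759099400081/558128378768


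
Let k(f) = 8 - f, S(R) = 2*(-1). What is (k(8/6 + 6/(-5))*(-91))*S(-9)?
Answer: 21476/15 ≈ 1431.7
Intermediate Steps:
S(R) = -2
(k(8/6 + 6/(-5))*(-91))*S(-9) = ((8 - (8/6 + 6/(-5)))*(-91))*(-2) = ((8 - (8*(⅙) + 6*(-⅕)))*(-91))*(-2) = ((8 - (4/3 - 6/5))*(-91))*(-2) = ((8 - 1*2/15)*(-91))*(-2) = ((8 - 2/15)*(-91))*(-2) = ((118/15)*(-91))*(-2) = -10738/15*(-2) = 21476/15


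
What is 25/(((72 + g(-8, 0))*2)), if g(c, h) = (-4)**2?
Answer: 25/176 ≈ 0.14205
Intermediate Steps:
g(c, h) = 16
25/(((72 + g(-8, 0))*2)) = 25/(((72 + 16)*2)) = 25/((88*2)) = 25/176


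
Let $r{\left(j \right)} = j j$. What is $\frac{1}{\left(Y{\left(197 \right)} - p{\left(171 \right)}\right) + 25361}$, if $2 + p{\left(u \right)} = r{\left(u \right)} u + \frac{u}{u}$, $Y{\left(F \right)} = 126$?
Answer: $- \frac{1}{4974723} \approx -2.0102 \cdot 10^{-7}$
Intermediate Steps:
$r{\left(j \right)} = j^{2}$
$p{\left(u \right)} = -1 + u^{3}$ ($p{\left(u \right)} = -2 + \left(u^{2} u + \frac{u}{u}\right) = -2 + \left(u^{3} + 1\right) = -2 + \left(1 + u^{3}\right) = -1 + u^{3}$)
$\frac{1}{\left(Y{\left(197 \right)} - p{\left(171 \right)}\right) + 25361} = \frac{1}{\left(126 - \left(-1 + 171^{3}\right)\right) + 25361} = \frac{1}{\left(126 - \left(-1 + 5000211\right)\right) + 25361} = \frac{1}{\left(126 - 5000210\right) + 25361} = \frac{1}{-5000084 + 25361} = \frac{1}{-4974723} = - \frac{1}{4974723}$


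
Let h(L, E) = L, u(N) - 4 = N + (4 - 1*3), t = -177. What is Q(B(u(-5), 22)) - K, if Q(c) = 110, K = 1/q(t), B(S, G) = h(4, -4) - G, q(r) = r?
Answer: 19471/177 ≈ 110.01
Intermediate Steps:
u(N) = 5 + N (u(N) = 4 + (N + (4 - 1*3)) = 4 + (N + (4 - 3)) = 4 + (N + 1) = 4 + (1 + N) = 5 + N)
B(S, G) = 4 - G
K = -1/177 (K = 1/(-177) = -1/177 ≈ -0.0056497)
Q(B(u(-5), 22)) - K = 110 - 1*(-1/177) = 110 + 1/177 = 19471/177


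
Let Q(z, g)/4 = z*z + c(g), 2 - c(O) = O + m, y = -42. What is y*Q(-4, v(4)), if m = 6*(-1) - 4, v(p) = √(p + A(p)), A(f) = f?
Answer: -4704 + 336*√2 ≈ -4228.8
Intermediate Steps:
v(p) = √2*√p (v(p) = √(p + p) = √(2*p) = √2*√p)
m = -10 (m = -6 - 4 = -10)
c(O) = 12 - O (c(O) = 2 - (O - 10) = 2 - (-10 + O) = 2 + (10 - O) = 12 - O)
Q(z, g) = 48 - 4*g + 4*z² (Q(z, g) = 4*(z*z + (12 - g)) = 4*(z² + (12 - g)) = 4*(12 + z² - g) = 48 - 4*g + 4*z²)
y*Q(-4, v(4)) = -42*(48 - 4*√2*√4 + 4*(-4)²) = -42*(48 - 4*√2*2 + 4*16) = -42*(48 - 8*√2 + 64) = -42*(112 - 8*√2) = -4704 + 336*√2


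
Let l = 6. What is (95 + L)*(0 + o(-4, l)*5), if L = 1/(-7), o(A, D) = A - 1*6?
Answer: -33200/7 ≈ -4742.9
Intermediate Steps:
o(A, D) = -6 + A (o(A, D) = A - 6 = -6 + A)
L = -⅐ ≈ -0.14286
(95 + L)*(0 + o(-4, l)*5) = (95 - ⅐)*(0 + (-6 - 4)*5) = 664*(0 - 10*5)/7 = 664*(0 - 50)/7 = (664/7)*(-50) = -33200/7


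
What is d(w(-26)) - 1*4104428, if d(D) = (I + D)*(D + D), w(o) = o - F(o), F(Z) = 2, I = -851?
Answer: -4055204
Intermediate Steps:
w(o) = -2 + o (w(o) = o - 1*2 = o - 2 = -2 + o)
d(D) = 2*D*(-851 + D) (d(D) = (-851 + D)*(D + D) = (-851 + D)*(2*D) = 2*D*(-851 + D))
d(w(-26)) - 1*4104428 = 2*(-2 - 26)*(-851 + (-2 - 26)) - 1*4104428 = 2*(-28)*(-851 - 28) - 4104428 = 2*(-28)*(-879) - 4104428 = 49224 - 4104428 = -4055204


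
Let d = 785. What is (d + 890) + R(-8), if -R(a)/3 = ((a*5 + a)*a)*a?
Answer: 10891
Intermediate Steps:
R(a) = -18*a³ (R(a) = -3*(a*5 + a)*a*a = -3*(5*a + a)*a*a = -3*(6*a)*a*a = -3*6*a²*a = -18*a³)
(d + 890) + R(-8) = (785 + 890) - 18*(-8)³ = 1675 - 18*(-512) = 1675 + 9216 = 10891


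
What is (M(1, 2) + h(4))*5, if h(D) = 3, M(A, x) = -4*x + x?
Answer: -15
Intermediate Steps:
M(A, x) = -3*x
(M(1, 2) + h(4))*5 = (-3*2 + 3)*5 = (-6 + 3)*5 = -3*5 = -15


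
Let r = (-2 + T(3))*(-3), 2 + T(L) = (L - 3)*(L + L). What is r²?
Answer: 144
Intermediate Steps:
T(L) = -2 + 2*L*(-3 + L) (T(L) = -2 + (L - 3)*(L + L) = -2 + (-3 + L)*(2*L) = -2 + 2*L*(-3 + L))
r = 12 (r = (-2 + (-2 - 6*3 + 2*3²))*(-3) = (-2 + (-2 - 18 + 2*9))*(-3) = (-2 + (-2 - 18 + 18))*(-3) = (-2 - 2)*(-3) = -4*(-3) = 12)
r² = 12² = 144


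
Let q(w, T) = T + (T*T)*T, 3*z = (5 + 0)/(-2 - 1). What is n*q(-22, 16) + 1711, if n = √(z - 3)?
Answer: 1711 + 16448*I*√2/3 ≈ 1711.0 + 7753.7*I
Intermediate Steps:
z = -5/9 (z = ((5 + 0)/(-2 - 1))/3 = (5/(-3))/3 = (5*(-⅓))/3 = (⅓)*(-5/3) = -5/9 ≈ -0.55556)
q(w, T) = T + T³ (q(w, T) = T + T²*T = T + T³)
n = 4*I*√2/3 (n = √(-5/9 - 3) = √(-32/9) = 4*I*√2/3 ≈ 1.8856*I)
n*q(-22, 16) + 1711 = (4*I*√2/3)*(16 + 16³) + 1711 = (4*I*√2/3)*(16 + 4096) + 1711 = (4*I*√2/3)*4112 + 1711 = 16448*I*√2/3 + 1711 = 1711 + 16448*I*√2/3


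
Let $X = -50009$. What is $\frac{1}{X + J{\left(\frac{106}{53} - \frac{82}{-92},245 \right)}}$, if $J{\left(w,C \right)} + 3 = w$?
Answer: $- \frac{46}{2300419} \approx -1.9996 \cdot 10^{-5}$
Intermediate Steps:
$J{\left(w,C \right)} = -3 + w$
$\frac{1}{X + J{\left(\frac{106}{53} - \frac{82}{-92},245 \right)}} = \frac{1}{-50009 + \left(-3 + \left(\frac{106}{53} - \frac{82}{-92}\right)\right)} = \frac{1}{-50009 + \left(-3 + \left(106 \cdot \frac{1}{53} - - \frac{41}{46}\right)\right)} = \frac{1}{-50009 + \left(-3 + \left(2 + \frac{41}{46}\right)\right)} = \frac{1}{-50009 + \left(-3 + \frac{133}{46}\right)} = \frac{1}{-50009 - \frac{5}{46}} = \frac{1}{- \frac{2300419}{46}} = - \frac{46}{2300419}$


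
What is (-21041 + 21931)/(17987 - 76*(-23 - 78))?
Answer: 890/25663 ≈ 0.034680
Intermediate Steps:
(-21041 + 21931)/(17987 - 76*(-23 - 78)) = 890/(17987 - 76*(-101)) = 890/(17987 + 7676) = 890/25663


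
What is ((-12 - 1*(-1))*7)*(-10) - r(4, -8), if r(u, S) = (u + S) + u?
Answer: 770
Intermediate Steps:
r(u, S) = S + 2*u (r(u, S) = (S + u) + u = S + 2*u)
((-12 - 1*(-1))*7)*(-10) - r(4, -8) = ((-12 - 1*(-1))*7)*(-10) - (-8 + 2*4) = ((-12 + 1)*7)*(-10) - (-8 + 8) = -11*7*(-10) - 1*0 = -77*(-10) + 0 = 770 + 0 = 770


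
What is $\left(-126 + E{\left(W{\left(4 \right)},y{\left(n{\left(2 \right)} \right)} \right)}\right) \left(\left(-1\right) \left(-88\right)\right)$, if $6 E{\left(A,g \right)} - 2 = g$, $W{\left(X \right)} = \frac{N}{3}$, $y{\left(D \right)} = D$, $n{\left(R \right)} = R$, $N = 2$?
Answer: $- \frac{33088}{3} \approx -11029.0$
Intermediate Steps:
$W{\left(X \right)} = \frac{2}{3}$
$E{\left(A,g \right)} = \frac{1}{3} + \frac{g}{6}$
$\left(-126 + E{\left(W{\left(4 \right)},y{\left(n{\left(2 \right)} \right)} \right)}\right) \left(\left(-1\right) \left(-88\right)\right) = \left(-126 + \left(\frac{1}{3} + \frac{1}{6} \cdot 2\right)\right) \left(\left(-1\right) \left(-88\right)\right) = \left(-126 + \left(\frac{1}{3} + \frac{1}{3}\right)\right) 88 = \left(-126 + \frac{2}{3}\right) 88 = \left(- \frac{376}{3}\right) 88 = - \frac{33088}{3}$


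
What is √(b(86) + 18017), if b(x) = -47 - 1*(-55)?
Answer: 5*√721 ≈ 134.26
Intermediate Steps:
b(x) = 8 (b(x) = -47 + 55 = 8)
√(b(86) + 18017) = √(8 + 18017) = √18025 = 5*√721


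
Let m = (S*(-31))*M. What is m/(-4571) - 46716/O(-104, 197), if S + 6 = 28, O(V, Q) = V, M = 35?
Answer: 7715047/16978 ≈ 454.41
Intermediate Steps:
S = 22 (S = -6 + 28 = 22)
m = -23870 (m = (22*(-31))*35 = -682*35 = -23870)
m/(-4571) - 46716/O(-104, 197) = -23870/(-4571) - 46716/(-104) = -23870*(-1/4571) - 46716*(-1/104) = 3410/653 + 11679/26 = 7715047/16978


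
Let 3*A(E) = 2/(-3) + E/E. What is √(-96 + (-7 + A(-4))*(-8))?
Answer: 4*I*√23/3 ≈ 6.3944*I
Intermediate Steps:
A(E) = ⅑ (A(E) = (2/(-3) + E/E)/3 = (2*(-⅓) + 1)/3 = (-⅔ + 1)/3 = (⅓)*(⅓) = ⅑)
√(-96 + (-7 + A(-4))*(-8)) = √(-96 + (-7 + ⅑)*(-8)) = √(-96 - 62/9*(-8)) = √(-96 + 496/9) = √(-368/9) = 4*I*√23/3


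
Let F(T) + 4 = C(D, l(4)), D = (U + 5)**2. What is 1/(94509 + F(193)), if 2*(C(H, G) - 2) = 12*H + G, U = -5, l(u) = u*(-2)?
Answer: 1/94503 ≈ 1.0582e-5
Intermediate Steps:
l(u) = -2*u
D = 0 (D = (-5 + 5)**2 = 0**2 = 0)
C(H, G) = 2 + G/2 + 6*H (C(H, G) = 2 + (12*H + G)/2 = 2 + (G + 12*H)/2 = 2 + (G/2 + 6*H) = 2 + G/2 + 6*H)
F(T) = -6 (F(T) = -4 + (2 + (-2*4)/2 + 6*0) = -4 + (2 + (1/2)*(-8) + 0) = -4 + (2 - 4 + 0) = -4 - 2 = -6)
1/(94509 + F(193)) = 1/(94509 - 6) = 1/94503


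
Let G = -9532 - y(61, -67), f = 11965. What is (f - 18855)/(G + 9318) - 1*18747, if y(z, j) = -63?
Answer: -2823907/151 ≈ -18701.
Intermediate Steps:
G = -9469 (G = -9532 - 1*(-63) = -9532 + 63 = -9469)
(f - 18855)/(G + 9318) - 1*18747 = (11965 - 18855)/(-9469 + 9318) - 1*18747 = -6890/(-151) - 18747 = -6890*(-1/151) - 18747 = 6890/151 - 18747 = -2823907/151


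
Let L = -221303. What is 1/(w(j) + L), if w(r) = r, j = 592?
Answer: -1/220711 ≈ -4.5308e-6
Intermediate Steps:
1/(w(j) + L) = 1/(592 - 221303) = 1/(-220711) = -1/220711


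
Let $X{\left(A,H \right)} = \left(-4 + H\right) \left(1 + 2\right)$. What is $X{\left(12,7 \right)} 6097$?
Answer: $54873$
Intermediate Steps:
$X{\left(A,H \right)} = -12 + 3 H$ ($X{\left(A,H \right)} = \left(-4 + H\right) 3 = -12 + 3 H$)
$X{\left(12,7 \right)} 6097 = \left(-12 + 3 \cdot 7\right) 6097 = \left(-12 + 21\right) 6097 = 9 \cdot 6097 = 54873$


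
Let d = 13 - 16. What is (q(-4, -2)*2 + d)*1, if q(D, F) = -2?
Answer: -7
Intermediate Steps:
d = -3
(q(-4, -2)*2 + d)*1 = (-2*2 - 3)*1 = (-4 - 3)*1 = -7*1 = -7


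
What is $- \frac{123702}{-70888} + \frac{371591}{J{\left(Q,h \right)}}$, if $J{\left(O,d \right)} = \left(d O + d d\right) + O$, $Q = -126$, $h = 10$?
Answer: $- \frac{6545565509}{22790492} \approx -287.21$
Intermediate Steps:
$J{\left(O,d \right)} = O + d^{2} + O d$ ($J{\left(O,d \right)} = \left(O d + d^{2}\right) + O = \left(d^{2} + O d\right) + O = O + d^{2} + O d$)
$- \frac{123702}{-70888} + \frac{371591}{J{\left(Q,h \right)}} = - \frac{123702}{-70888} + \frac{371591}{-126 + 10^{2} - 1260} = \left(-123702\right) \left(- \frac{1}{70888}\right) + \frac{371591}{-126 + 100 - 1260} = \frac{61851}{35444} + \frac{371591}{-1286} = \frac{61851}{35444} + 371591 \left(- \frac{1}{1286}\right) = \frac{61851}{35444} - \frac{371591}{1286} = - \frac{6545565509}{22790492}$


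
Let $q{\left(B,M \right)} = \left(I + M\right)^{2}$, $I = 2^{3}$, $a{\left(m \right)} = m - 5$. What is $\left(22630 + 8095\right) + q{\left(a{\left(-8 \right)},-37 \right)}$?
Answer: $31566$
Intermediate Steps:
$a{\left(m \right)} = -5 + m$ ($a{\left(m \right)} = m - 5 = -5 + m$)
$I = 8$
$q{\left(B,M \right)} = \left(8 + M\right)^{2}$
$\left(22630 + 8095\right) + q{\left(a{\left(-8 \right)},-37 \right)} = \left(22630 + 8095\right) + \left(8 - 37\right)^{2} = 30725 + \left(-29\right)^{2} = 30725 + 841 = 31566$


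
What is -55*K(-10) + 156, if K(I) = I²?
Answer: -5344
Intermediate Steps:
-55*K(-10) + 156 = -55*(-10)² + 156 = -55*100 + 156 = -5500 + 156 = -5344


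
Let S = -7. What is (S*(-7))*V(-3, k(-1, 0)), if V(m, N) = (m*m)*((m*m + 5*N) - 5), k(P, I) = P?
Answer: -441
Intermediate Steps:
V(m, N) = m**2*(-5 + m**2 + 5*N) (V(m, N) = m**2*((m**2 + 5*N) - 5) = m**2*(-5 + m**2 + 5*N))
(S*(-7))*V(-3, k(-1, 0)) = (-7*(-7))*((-3)**2*(-5 + (-3)**2 + 5*(-1))) = 49*(9*(-5 + 9 - 5)) = 49*(9*(-1)) = 49*(-9) = -441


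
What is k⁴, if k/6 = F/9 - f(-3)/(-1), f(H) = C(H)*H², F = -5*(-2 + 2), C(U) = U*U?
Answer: 55788550416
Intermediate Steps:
C(U) = U²
F = 0 (F = -5*0 = 0)
f(H) = H⁴ (f(H) = H²*H² = H⁴)
k = 486 (k = 6*(0/9 - 1*(-3)⁴/(-1)) = 6*(0*(⅑) - 1*81*(-1)) = 6*(0 - 81*(-1)) = 6*(0 + 81) = 6*81 = 486)
k⁴ = 486⁴ = 55788550416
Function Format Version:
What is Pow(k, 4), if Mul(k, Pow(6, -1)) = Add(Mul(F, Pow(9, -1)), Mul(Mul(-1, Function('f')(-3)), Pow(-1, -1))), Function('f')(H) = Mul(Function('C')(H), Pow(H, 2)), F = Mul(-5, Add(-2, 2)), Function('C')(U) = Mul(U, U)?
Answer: 55788550416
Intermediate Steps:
Function('C')(U) = Pow(U, 2)
F = 0 (F = Mul(-5, 0) = 0)
Function('f')(H) = Pow(H, 4) (Function('f')(H) = Mul(Pow(H, 2), Pow(H, 2)) = Pow(H, 4))
k = 486 (k = Mul(6, Add(Mul(0, Pow(9, -1)), Mul(Mul(-1, Pow(-3, 4)), Pow(-1, -1)))) = Mul(6, Add(Mul(0, Rational(1, 9)), Mul(Mul(-1, 81), -1))) = Mul(6, Add(0, Mul(-81, -1))) = Mul(6, Add(0, 81)) = Mul(6, 81) = 486)
Pow(k, 4) = Pow(486, 4) = 55788550416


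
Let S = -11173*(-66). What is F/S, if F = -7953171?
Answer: -2651057/245806 ≈ -10.785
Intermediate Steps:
S = 737418
F/S = -7953171/737418 = -7953171*1/737418 = -2651057/245806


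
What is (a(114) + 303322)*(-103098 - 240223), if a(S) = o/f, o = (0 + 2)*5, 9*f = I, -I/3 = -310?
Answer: -3228242213185/31 ≈ -1.0414e+11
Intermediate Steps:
I = 930 (I = -3*(-310) = 930)
f = 310/3 (f = (1/9)*930 = 310/3 ≈ 103.33)
o = 10 (o = 2*5 = 10)
a(S) = 3/31 (a(S) = 10/(310/3) = 10*(3/310) = 3/31)
(a(114) + 303322)*(-103098 - 240223) = (3/31 + 303322)*(-103098 - 240223) = (9402985/31)*(-343321) = -3228242213185/31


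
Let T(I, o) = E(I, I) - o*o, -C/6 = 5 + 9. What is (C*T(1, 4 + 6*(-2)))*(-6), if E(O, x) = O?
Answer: -31752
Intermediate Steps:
C = -84 (C = -6*(5 + 9) = -6*14 = -84)
T(I, o) = I - o² (T(I, o) = I - o*o = I - o²)
(C*T(1, 4 + 6*(-2)))*(-6) = -84*(1 - (4 + 6*(-2))²)*(-6) = -84*(1 - (4 - 12)²)*(-6) = -84*(1 - 1*(-8)²)*(-6) = -84*(1 - 1*64)*(-6) = -84*(1 - 64)*(-6) = -84*(-63)*(-6) = 5292*(-6) = -31752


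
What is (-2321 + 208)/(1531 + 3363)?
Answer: -2113/4894 ≈ -0.43175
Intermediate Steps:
(-2321 + 208)/(1531 + 3363) = -2113/4894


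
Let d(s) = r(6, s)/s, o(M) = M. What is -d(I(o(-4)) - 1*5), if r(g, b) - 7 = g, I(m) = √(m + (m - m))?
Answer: 65/29 + 26*I/29 ≈ 2.2414 + 0.89655*I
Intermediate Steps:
I(m) = √m (I(m) = √(m + 0) = √m)
r(g, b) = 7 + g
d(s) = 13/s (d(s) = (7 + 6)/s = 13/s)
-d(I(o(-4)) - 1*5) = -13/(√(-4) - 1*5) = -13/(2*I - 5) = -13/(-5 + 2*I) = -13*(-5 - 2*I)/29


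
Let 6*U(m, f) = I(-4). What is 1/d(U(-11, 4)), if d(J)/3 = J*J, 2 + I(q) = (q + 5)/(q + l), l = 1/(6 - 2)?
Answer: 675/289 ≈ 2.3356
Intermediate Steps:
l = 1/4 ≈ 0.25000
I(q) = -2 + (5 + q)/(1/4 + q) (I(q) = -2 + (q + 5)/(q + 1/4) = -2 + (5 + q)/(1/4 + q))
U(m, f) = -17/45 (U(m, f) = (2*(9 - 2*(-4))/(1 + 4*(-4)))/6 = (2*(9 + 8)/(1 - 16))/6 = (2*17/(-15))/6 = (2*(-1/15)*17)/6 = (1/6)*(-34/15) = -17/45)
d(J) = 3*J**2 (d(J) = 3*(J*J) = 3*J**2)
1/d(U(-11, 4)) = 1/(3*(-17/45)**2) = 1/(3*(289/2025)) = 1/(289/675) = 675/289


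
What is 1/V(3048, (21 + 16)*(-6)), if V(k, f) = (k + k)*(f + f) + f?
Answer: -1/2706846 ≈ -3.6943e-7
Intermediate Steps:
V(k, f) = f + 4*f*k (V(k, f) = (2*k)*(2*f) + f = 4*f*k + f = f + 4*f*k)
1/V(3048, (21 + 16)*(-6)) = 1/(((21 + 16)*(-6))*(1 + 4*3048)) = 1/((37*(-6))*(1 + 12192)) = 1/(-222*12193) = 1/(-2706846) = -1/2706846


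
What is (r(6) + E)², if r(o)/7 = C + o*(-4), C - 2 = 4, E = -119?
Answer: 60025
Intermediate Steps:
C = 6 (C = 2 + 4 = 6)
r(o) = 42 - 28*o (r(o) = 7*(6 + o*(-4)) = 7*(6 - 4*o) = 42 - 28*o)
(r(6) + E)² = ((42 - 28*6) - 119)² = ((42 - 168) - 119)² = (-126 - 119)² = (-245)² = 60025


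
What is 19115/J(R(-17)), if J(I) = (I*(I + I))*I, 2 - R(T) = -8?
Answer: 3823/400 ≈ 9.5575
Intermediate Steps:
R(T) = 10 (R(T) = 2 - 1*(-8) = 2 + 8 = 10)
J(I) = 2*I**3 (J(I) = (I*(2*I))*I = (2*I**2)*I = 2*I**3)
19115/J(R(-17)) = 19115/((2*10**3)) = 19115/((2*1000)) = 19115/2000 = 19115*(1/2000) = 3823/400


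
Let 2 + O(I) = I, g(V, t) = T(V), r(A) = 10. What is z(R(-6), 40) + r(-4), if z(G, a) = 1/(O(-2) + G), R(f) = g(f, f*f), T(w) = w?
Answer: 99/10 ≈ 9.9000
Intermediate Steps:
g(V, t) = V
R(f) = f
O(I) = -2 + I
z(G, a) = 1/(-4 + G) (z(G, a) = 1/((-2 - 2) + G) = 1/(-4 + G))
z(R(-6), 40) + r(-4) = 1/(-4 - 6) + 10 = 1/(-10) + 10 = -⅒ + 10 = 99/10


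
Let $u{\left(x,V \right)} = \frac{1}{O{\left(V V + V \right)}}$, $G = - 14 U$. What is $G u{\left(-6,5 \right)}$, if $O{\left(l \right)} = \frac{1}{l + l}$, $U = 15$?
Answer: $-12600$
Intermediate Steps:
$O{\left(l \right)} = \frac{1}{2 l}$
$G = -210$ ($G = \left(-14\right) 15 = -210$)
$u{\left(x,V \right)} = 2 V + 2 V^{2}$ ($u{\left(x,V \right)} = \frac{1}{\frac{1}{2} \frac{1}{V V + V}} = \frac{1}{\frac{1}{2} \frac{1}{V^{2} + V}} = \frac{1}{\frac{1}{2} \frac{1}{V + V^{2}}} = 2 V + 2 V^{2}$)
$G u{\left(-6,5 \right)} = - 210 \cdot 2 \cdot 5 \left(1 + 5\right) = - 210 \cdot 2 \cdot 5 \cdot 6 = \left(-210\right) 60 = -12600$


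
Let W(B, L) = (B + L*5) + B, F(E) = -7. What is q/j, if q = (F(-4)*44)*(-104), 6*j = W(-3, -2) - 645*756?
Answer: -48048/121909 ≈ -0.39413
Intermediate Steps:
W(B, L) = 2*B + 5*L (W(B, L) = (B + 5*L) + B = 2*B + 5*L)
j = -243818/3 (j = ((2*(-3) + 5*(-2)) - 645*756)/6 = ((-6 - 10) - 487620)/6 = (-16 - 487620)/6 = (1/6)*(-487636) = -243818/3 ≈ -81273.)
q = 32032 (q = -7*44*(-104) = -308*(-104) = 32032)
q/j = 32032/(-243818/3) = 32032*(-3/243818) = -48048/121909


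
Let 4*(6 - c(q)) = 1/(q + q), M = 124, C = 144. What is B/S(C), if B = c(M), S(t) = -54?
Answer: -5951/53568 ≈ -0.11109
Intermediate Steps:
c(q) = 6 - 1/(8*q) (c(q) = 6 - 1/(4*(q + q)) = 6 - 1/(2*q)/4 = 6 - 1/(8*q))
B = 5951/992 (B = 6 - ⅛/124 = 6 - ⅛*1/124 = 6 - 1/992 = 5951/992 ≈ 5.9990)
B/S(C) = (5951/992)/(-54) = (5951/992)*(-1/54) = -5951/53568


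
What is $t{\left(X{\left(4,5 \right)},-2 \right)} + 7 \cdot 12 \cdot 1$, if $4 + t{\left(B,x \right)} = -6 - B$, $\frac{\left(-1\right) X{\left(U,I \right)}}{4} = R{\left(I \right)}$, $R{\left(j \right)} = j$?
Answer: $94$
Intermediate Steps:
$X{\left(U,I \right)} = - 4 I$
$t{\left(B,x \right)} = -10 - B$ ($t{\left(B,x \right)} = -4 - \left(6 + B\right) = -10 - B$)
$t{\left(X{\left(4,5 \right)},-2 \right)} + 7 \cdot 12 \cdot 1 = \left(-10 - \left(-4\right) 5\right) + 7 \cdot 12 \cdot 1 = \left(-10 - -20\right) + 84 \cdot 1 = \left(-10 + 20\right) + 84 = 10 + 84 = 94$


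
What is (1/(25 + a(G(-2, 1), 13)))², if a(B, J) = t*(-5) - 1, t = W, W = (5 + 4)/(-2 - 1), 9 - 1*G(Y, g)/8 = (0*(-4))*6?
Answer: 1/1521 ≈ 0.00065746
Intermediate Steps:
G(Y, g) = 72 (G(Y, g) = 72 - 8*0*(-4)*6 = 72 - 0*6 = 72 - 8*0 = 72 + 0 = 72)
W = -3 (W = 9/(-3) = 9*(-⅓) = -3)
t = -3
a(B, J) = 14 (a(B, J) = -3*(-5) - 1 = 15 - 1 = 14)
(1/(25 + a(G(-2, 1), 13)))² = (1/(25 + 14))² = (1/39)² = 1/1521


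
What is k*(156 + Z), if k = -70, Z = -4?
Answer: -10640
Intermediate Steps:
k*(156 + Z) = -70*(156 - 4) = -70*152 = -10640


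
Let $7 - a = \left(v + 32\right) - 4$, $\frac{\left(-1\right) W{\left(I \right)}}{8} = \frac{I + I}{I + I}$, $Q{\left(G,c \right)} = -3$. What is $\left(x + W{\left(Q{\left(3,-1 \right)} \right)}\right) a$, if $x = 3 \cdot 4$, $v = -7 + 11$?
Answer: $-100$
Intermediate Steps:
$v = 4$
$W{\left(I \right)} = -8$ ($W{\left(I \right)} = - 8 \frac{I + I}{I + I} = - 8 \frac{2 I}{2 I} = - 8 \cdot 2 I \frac{1}{2 I} = \left(-8\right) 1 = -8$)
$x = 12$
$a = -25$ ($a = 7 - \left(\left(4 + 32\right) - 4\right) = 7 - \left(36 - 4\right) = 7 - 32 = -25$)
$\left(x + W{\left(Q{\left(3,-1 \right)} \right)}\right) a = \left(12 - 8\right) \left(-25\right) = 4 \left(-25\right) = -100$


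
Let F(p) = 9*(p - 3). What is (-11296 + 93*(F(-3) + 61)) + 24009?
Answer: 13364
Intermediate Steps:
F(p) = -27 + 9*p (F(p) = 9*(-3 + p) = -27 + 9*p)
(-11296 + 93*(F(-3) + 61)) + 24009 = (-11296 + 93*((-27 + 9*(-3)) + 61)) + 24009 = (-11296 + 93*((-27 - 27) + 61)) + 24009 = (-11296 + 93*(-54 + 61)) + 24009 = (-11296 + 93*7) + 24009 = (-11296 + 651) + 24009 = -10645 + 24009 = 13364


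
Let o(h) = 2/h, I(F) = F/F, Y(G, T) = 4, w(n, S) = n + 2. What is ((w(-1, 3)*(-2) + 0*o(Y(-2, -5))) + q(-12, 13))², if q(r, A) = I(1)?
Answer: 1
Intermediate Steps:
w(n, S) = 2 + n
I(F) = 1
q(r, A) = 1
((w(-1, 3)*(-2) + 0*o(Y(-2, -5))) + q(-12, 13))² = (((2 - 1)*(-2) + 0*(2/4)) + 1)² = ((1*(-2) + 0*(2*(¼))) + 1)² = ((-2 + 0*(½)) + 1)² = ((-2 + 0) + 1)² = (-2 + 1)² = (-1)² = 1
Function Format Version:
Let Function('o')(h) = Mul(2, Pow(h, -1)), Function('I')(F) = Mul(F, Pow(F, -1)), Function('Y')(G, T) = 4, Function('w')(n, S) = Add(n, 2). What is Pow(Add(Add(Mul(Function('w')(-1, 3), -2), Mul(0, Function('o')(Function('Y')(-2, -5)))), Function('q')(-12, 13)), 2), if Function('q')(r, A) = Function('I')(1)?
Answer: 1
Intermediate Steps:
Function('w')(n, S) = Add(2, n)
Function('I')(F) = 1
Function('q')(r, A) = 1
Pow(Add(Add(Mul(Function('w')(-1, 3), -2), Mul(0, Function('o')(Function('Y')(-2, -5)))), Function('q')(-12, 13)), 2) = Pow(Add(Add(Mul(Add(2, -1), -2), Mul(0, Mul(2, Pow(4, -1)))), 1), 2) = Pow(Add(Add(Mul(1, -2), Mul(0, Mul(2, Rational(1, 4)))), 1), 2) = Pow(Add(Add(-2, Mul(0, Rational(1, 2))), 1), 2) = Pow(Add(Add(-2, 0), 1), 2) = Pow(Add(-2, 1), 2) = Pow(-1, 2) = 1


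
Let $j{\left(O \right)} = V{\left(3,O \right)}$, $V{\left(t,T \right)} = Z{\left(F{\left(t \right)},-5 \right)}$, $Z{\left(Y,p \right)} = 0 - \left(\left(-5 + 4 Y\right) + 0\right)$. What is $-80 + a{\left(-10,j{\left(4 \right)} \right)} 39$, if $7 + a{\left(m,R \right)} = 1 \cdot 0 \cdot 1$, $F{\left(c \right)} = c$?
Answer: $-353$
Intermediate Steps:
$Z{\left(Y,p \right)} = 5 - 4 Y$ ($Z{\left(Y,p \right)} = 0 - \left(-5 + 4 Y\right) = 5 - 4 Y$)
$V{\left(t,T \right)} = 5 - 4 t$
$j{\left(O \right)} = -7$ ($j{\left(O \right)} = 5 - 12 = -7$)
$a{\left(m,R \right)} = -7$ ($a{\left(m,R \right)} = -7 + 1 \cdot 0 \cdot 1 = -7 + 0 \cdot 1 = -7 + 0 = -7$)
$-80 + a{\left(-10,j{\left(4 \right)} \right)} 39 = -80 - 273 = -353$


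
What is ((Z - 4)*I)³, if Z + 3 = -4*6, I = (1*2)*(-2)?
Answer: 1906624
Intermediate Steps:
I = -4 (I = 2*(-2) = -4)
Z = -27 (Z = -3 - 4*6 = -3 - 24 = -27)
((Z - 4)*I)³ = ((-27 - 4)*(-4))³ = (-31*(-4))³ = 124³ = 1906624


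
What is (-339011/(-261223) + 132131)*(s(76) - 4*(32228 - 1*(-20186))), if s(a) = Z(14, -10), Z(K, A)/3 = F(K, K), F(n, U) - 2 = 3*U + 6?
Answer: -7231308095399344/261223 ≈ -2.7683e+10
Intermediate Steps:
F(n, U) = 8 + 3*U (F(n, U) = 2 + (3*U + 6) = 2 + (6 + 3*U) = 8 + 3*U)
Z(K, A) = 24 + 9*K (Z(K, A) = 3*(8 + 3*K) = 24 + 9*K)
s(a) = 150 (s(a) = 24 + 9*14 = 24 + 126 = 150)
(-339011/(-261223) + 132131)*(s(76) - 4*(32228 - 1*(-20186))) = (-339011/(-261223) + 132131)*(150 - 4*(32228 - 1*(-20186))) = (-339011*(-1/261223) + 132131)*(150 - 4*(32228 + 20186)) = (339011/261223 + 132131)*(150 - 4*52414) = 34515995224*(150 - 209656)/261223 = (34515995224/261223)*(-209506) = -7231308095399344/261223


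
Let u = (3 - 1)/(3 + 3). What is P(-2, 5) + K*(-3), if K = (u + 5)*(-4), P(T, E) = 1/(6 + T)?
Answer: 257/4 ≈ 64.250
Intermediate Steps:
u = 1/3 (u = 2/6 = 2*(1/6) = 1/3 ≈ 0.33333)
K = -64/3 (K = (1/3 + 5)*(-4) = (16/3)*(-4) = -64/3 ≈ -21.333)
P(-2, 5) + K*(-3) = 1/(6 - 2) - 64/3*(-3) = 1/4 + 64 = 257/4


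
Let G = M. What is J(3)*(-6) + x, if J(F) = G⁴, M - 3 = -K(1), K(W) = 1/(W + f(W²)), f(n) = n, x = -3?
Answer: -1899/8 ≈ -237.38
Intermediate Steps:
K(W) = 1/(W + W²)
M = 5/2 (M = 3 - 1/(1*(1 + 1)) = 3 - 1/2 = 3 - 1*½ = 3 - ½ = 5/2 ≈ 2.5000)
G = 5/2 ≈ 2.5000
J(F) = 625/16 (J(F) = (5/2)⁴ = 625/16)
J(3)*(-6) + x = (625/16)*(-6) - 3 = -1875/8 - 3 = -1899/8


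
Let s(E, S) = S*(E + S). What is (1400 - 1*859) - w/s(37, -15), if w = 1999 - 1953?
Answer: 89288/165 ≈ 541.14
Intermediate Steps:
w = 46
(1400 - 1*859) - w/s(37, -15) = (1400 - 1*859) - 46/((-15*(37 - 15))) = (1400 - 859) - 46/((-15*22)) = 541 - 46/(-330) = 541 - 46*(-1)/330 = 541 - 1*(-23/165) = 541 + 23/165 = 89288/165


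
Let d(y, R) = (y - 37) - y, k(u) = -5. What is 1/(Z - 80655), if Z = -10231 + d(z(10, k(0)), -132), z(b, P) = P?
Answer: -1/90923 ≈ -1.0998e-5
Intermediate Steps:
d(y, R) = -37 (d(y, R) = (-37 + y) - y = -37)
Z = -10268 (Z = -10231 - 37 = -10268)
1/(Z - 80655) = 1/(-10268 - 80655) = 1/(-90923) = -1/90923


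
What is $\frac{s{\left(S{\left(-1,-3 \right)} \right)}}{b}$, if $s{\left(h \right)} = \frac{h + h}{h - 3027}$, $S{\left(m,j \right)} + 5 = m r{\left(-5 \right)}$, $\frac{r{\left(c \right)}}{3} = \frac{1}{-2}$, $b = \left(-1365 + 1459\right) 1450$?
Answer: $\frac{7}{413057150} \approx 1.6947 \cdot 10^{-8}$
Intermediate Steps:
$b = 136300$ ($b = 94 \cdot 1450 = 136300$)
$r{\left(c \right)} = - \frac{3}{2}$ ($r{\left(c \right)} = \frac{3}{-2} = 3 \left(- \frac{1}{2}\right) = - \frac{3}{2}$)
$S{\left(m,j \right)} = -5 - \frac{3 m}{2}$ ($S{\left(m,j \right)} = -5 + m \left(- \frac{3}{2}\right) = -5 - \frac{3 m}{2}$)
$s{\left(h \right)} = \frac{2 h}{-3027 + h}$
$\frac{s{\left(S{\left(-1,-3 \right)} \right)}}{b} = \frac{2 \left(-5 - - \frac{3}{2}\right) \frac{1}{-3027 - \frac{7}{2}}}{136300} = \frac{2 \left(-5 + \frac{3}{2}\right)}{-3027 + \left(-5 + \frac{3}{2}\right)} \frac{1}{136300} = 2 \left(- \frac{7}{2}\right) \frac{1}{-3027 - \frac{7}{2}} \cdot \frac{1}{136300} = 2 \left(- \frac{7}{2}\right) \frac{1}{- \frac{6061}{2}} \cdot \frac{1}{136300} = 2 \left(- \frac{7}{2}\right) \left(- \frac{2}{6061}\right) \frac{1}{136300} = \frac{14}{6061} \cdot \frac{1}{136300} = \frac{7}{413057150}$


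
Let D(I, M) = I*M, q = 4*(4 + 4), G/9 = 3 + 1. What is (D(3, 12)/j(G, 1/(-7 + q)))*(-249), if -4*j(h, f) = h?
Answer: 996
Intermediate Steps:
G = 36 (G = 9*(3 + 1) = 9*4 = 36)
q = 32 (q = 4*8 = 32)
j(h, f) = -h/4
(D(3, 12)/j(G, 1/(-7 + q)))*(-249) = ((3*12)/((-1/4*36)))*(-249) = (36/(-9))*(-249) = (36*(-1/9))*(-249) = -4*(-249) = 996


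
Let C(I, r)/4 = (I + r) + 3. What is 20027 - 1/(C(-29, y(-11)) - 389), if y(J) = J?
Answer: 10754500/537 ≈ 20027.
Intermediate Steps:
C(I, r) = 12 + 4*I + 4*r (C(I, r) = 4*((I + r) + 3) = 4*(3 + I + r) = 12 + 4*I + 4*r)
20027 - 1/(C(-29, y(-11)) - 389) = 20027 - 1/((12 + 4*(-29) + 4*(-11)) - 389) = 20027 - 1/((12 - 116 - 44) - 389) = 20027 - 1/(-148 - 389) = 20027 - 1/(-537) = 20027 - 1*(-1/537) = 20027 + 1/537 = 10754500/537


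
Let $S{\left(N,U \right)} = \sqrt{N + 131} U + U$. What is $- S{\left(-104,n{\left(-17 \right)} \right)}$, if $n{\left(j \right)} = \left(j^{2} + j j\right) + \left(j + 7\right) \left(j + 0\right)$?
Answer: $-748 - 2244 \sqrt{3} \approx -4634.7$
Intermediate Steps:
$n{\left(j \right)} = 2 j^{2} + j \left(7 + j\right)$ ($n{\left(j \right)} = \left(j^{2} + j^{2}\right) + \left(7 + j\right) j = 2 j^{2} + j \left(7 + j\right)$)
$S{\left(N,U \right)} = U + U \sqrt{131 + N}$ ($S{\left(N,U \right)} = \sqrt{131 + N} U + U = U \sqrt{131 + N} + U = U + U \sqrt{131 + N}$)
$- S{\left(-104,n{\left(-17 \right)} \right)} = - - 17 \left(7 + 3 \left(-17\right)\right) \left(1 + \sqrt{131 - 104}\right) = - - 17 \left(7 - 51\right) \left(1 + \sqrt{27}\right) = - \left(-17\right) \left(-44\right) \left(1 + 3 \sqrt{3}\right) = - 748 \left(1 + 3 \sqrt{3}\right) = - (748 + 2244 \sqrt{3}) = -748 - 2244 \sqrt{3}$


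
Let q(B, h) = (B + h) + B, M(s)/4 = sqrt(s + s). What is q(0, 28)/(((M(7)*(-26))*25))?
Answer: -sqrt(14)/1300 ≈ -0.0028782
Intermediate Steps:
M(s) = 4*sqrt(2)*sqrt(s) (M(s) = 4*sqrt(s + s) = 4*sqrt(2*s) = 4*(sqrt(2)*sqrt(s)) = 4*sqrt(2)*sqrt(s))
q(B, h) = h + 2*B
q(0, 28)/(((M(7)*(-26))*25)) = (28 + 2*0)/((((4*sqrt(2)*sqrt(7))*(-26))*25)) = (28 + 0)/((((4*sqrt(14))*(-26))*25)) = 28/((-104*sqrt(14)*25)) = 28/((-2600*sqrt(14))) = 28*(-sqrt(14)/36400) = -sqrt(14)/1300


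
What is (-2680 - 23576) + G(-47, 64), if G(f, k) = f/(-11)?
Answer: -288769/11 ≈ -26252.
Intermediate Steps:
G(f, k) = -f/11 (G(f, k) = f*(-1/11) = -f/11)
(-2680 - 23576) + G(-47, 64) = (-2680 - 23576) - 1/11*(-47) = -26256 + 47/11 = -288769/11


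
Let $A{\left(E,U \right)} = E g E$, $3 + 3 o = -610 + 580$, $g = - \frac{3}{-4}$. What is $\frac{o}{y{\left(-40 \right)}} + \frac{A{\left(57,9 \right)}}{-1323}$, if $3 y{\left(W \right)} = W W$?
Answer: $- \frac{146017}{78400} \approx -1.8625$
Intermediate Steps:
$g = \frac{3}{4}$ ($g = \left(-3\right) \left(- \frac{1}{4}\right) = \frac{3}{4} \approx 0.75$)
$o = -11$ ($o = -1 + \frac{-610 + 580}{3} = -1 + \frac{1}{3} \left(-30\right) = -1 - 10 = -11$)
$y{\left(W \right)} = \frac{W^{2}}{3}$ ($y{\left(W \right)} = \frac{W W}{3} = \frac{W^{2}}{3}$)
$A{\left(E,U \right)} = \frac{3 E^{2}}{4}$ ($A{\left(E,U \right)} = E \frac{3}{4} E = \frac{3 E}{4} E = \frac{3 E^{2}}{4}$)
$\frac{o}{y{\left(-40 \right)}} + \frac{A{\left(57,9 \right)}}{-1323} = - \frac{11}{\frac{1}{3} \left(-40\right)^{2}} + \frac{\frac{3}{4} \cdot 57^{2}}{-1323} = - \frac{11}{\frac{1}{3} \cdot 1600} + \frac{3}{4} \cdot 3249 \left(- \frac{1}{1323}\right) = - \frac{11}{\frac{1600}{3}} + \frac{9747}{4} \left(- \frac{1}{1323}\right) = \left(-11\right) \frac{3}{1600} - \frac{361}{196} = - \frac{33}{1600} - \frac{361}{196} = - \frac{146017}{78400}$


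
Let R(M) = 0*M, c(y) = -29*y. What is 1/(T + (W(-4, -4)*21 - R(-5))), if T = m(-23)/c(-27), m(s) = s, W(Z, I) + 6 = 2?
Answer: -783/65795 ≈ -0.011901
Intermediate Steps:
W(Z, I) = -4 (W(Z, I) = -6 + 2 = -4)
R(M) = 0
T = -23/783 (T = -23/((-29*(-27))) = -23/783 ≈ -0.029374)
1/(T + (W(-4, -4)*21 - R(-5))) = 1/(-23/783 + (-4*21 - 1*0)) = 1/(-23/783 + (-84 + 0)) = 1/(-23/783 - 84) = 1/(-65795/783) = -783/65795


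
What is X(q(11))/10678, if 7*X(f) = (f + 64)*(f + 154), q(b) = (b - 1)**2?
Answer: 20828/37373 ≈ 0.55730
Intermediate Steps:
q(b) = (-1 + b)**2
X(f) = (64 + f)*(154 + f)/7 (X(f) = ((f + 64)*(f + 154))/7 = ((64 + f)*(154 + f))/7 = (64 + f)*(154 + f)/7)
X(q(11))/10678 = (1408 + ((-1 + 11)**2)**2/7 + 218*(-1 + 11)**2/7)/10678 = (1408 + (10**2)**2/7 + (218/7)*10**2)*(1/10678) = (1408 + (1/7)*100**2 + (218/7)*100)*(1/10678) = (1408 + (1/7)*10000 + 21800/7)*(1/10678) = (1408 + 10000/7 + 21800/7)*(1/10678) = (41656/7)*(1/10678) = 20828/37373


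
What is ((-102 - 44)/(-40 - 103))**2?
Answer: 21316/20449 ≈ 1.0424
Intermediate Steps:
((-102 - 44)/(-40 - 103))**2 = (-146/(-143))**2 = (-146*(-1/143))**2 = (146/143)**2 = 21316/20449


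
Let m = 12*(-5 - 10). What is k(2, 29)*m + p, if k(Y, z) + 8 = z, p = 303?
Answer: -3477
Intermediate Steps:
k(Y, z) = -8 + z
m = -180 (m = 12*(-15) = -180)
k(2, 29)*m + p = (-8 + 29)*(-180) + 303 = 21*(-180) + 303 = -3780 + 303 = -3477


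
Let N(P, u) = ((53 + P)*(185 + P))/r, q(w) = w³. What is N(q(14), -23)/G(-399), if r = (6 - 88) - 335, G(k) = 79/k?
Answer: 1089590929/10981 ≈ 99225.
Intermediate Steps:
r = -417 (r = -82 - 335 = -417)
N(P, u) = -(53 + P)*(185 + P)/417 (N(P, u) = ((53 + P)*(185 + P))/(-417) = ((53 + P)*(185 + P))*(-1/417) = -(53 + P)*(185 + P)/417)
N(q(14), -23)/G(-399) = (-9805/417 - 238/417*14³ - (14³)²/417)/((79/(-399))) = (-9805/417 - 238/417*2744 - 1/417*2744²)/((79*(-1/399))) = (-9805/417 - 653072/417 - 1/417*7529536)/(-79/399) = (-9805/417 - 653072/417 - 7529536/417)*(-399/79) = -8192413/417*(-399/79) = 1089590929/10981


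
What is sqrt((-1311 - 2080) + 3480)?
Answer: sqrt(89) ≈ 9.4340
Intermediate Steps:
sqrt((-1311 - 2080) + 3480) = sqrt(-3391 + 3480) = sqrt(89)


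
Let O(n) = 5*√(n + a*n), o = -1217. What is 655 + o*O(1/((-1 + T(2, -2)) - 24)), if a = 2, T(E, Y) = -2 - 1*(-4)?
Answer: 655 - 6085*I*√69/23 ≈ 655.0 - 2197.6*I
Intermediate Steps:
T(E, Y) = 2 (T(E, Y) = -2 + 4 = 2)
O(n) = 5*√3*√n (O(n) = 5*√(n + 2*n) = 5*√(3*n) = 5*(√3*√n) = 5*√3*√n)
655 + o*O(1/((-1 + T(2, -2)) - 24)) = 655 - 6085*√3*√(1/((-1 + 2) - 24)) = 655 - 6085*√3*√(1/(1 - 24)) = 655 - 6085*√3*√(1/(-23)) = 655 - 6085*√3*√(-1/23) = 655 - 6085*√3*I*√23/23 = 655 - 6085*I*√69/23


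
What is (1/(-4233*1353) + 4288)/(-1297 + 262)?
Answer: -24558443711/5927702715 ≈ -4.1430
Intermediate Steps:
(1/(-4233*1353) + 4288)/(-1297 + 262) = (-1/4233*1/1353 + 4288)/(-1035) = (-1/5727249 + 4288)*(-1/1035) = (24558443711/5727249)*(-1/1035) = -24558443711/5927702715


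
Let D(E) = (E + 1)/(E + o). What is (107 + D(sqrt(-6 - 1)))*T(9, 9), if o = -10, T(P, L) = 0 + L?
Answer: 103014/107 - 99*I*sqrt(7)/107 ≈ 962.75 - 2.4479*I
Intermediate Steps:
T(P, L) = L
D(E) = (1 + E)/(-10 + E) (D(E) = (E + 1)/(E - 10) = (1 + E)/(-10 + E))
(107 + D(sqrt(-6 - 1)))*T(9, 9) = (107 + (1 + sqrt(-6 - 1))/(-10 + sqrt(-6 - 1)))*9 = (107 + (1 + sqrt(-7))/(-10 + sqrt(-7)))*9 = (107 + (1 + I*sqrt(7))/(-10 + I*sqrt(7)))*9 = 963 + 9*(1 + I*sqrt(7))/(-10 + I*sqrt(7))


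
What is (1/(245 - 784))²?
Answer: 1/290521 ≈ 3.4421e-6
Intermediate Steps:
(1/(245 - 784))² = (1/(-539))² = (-1/539)² = 1/290521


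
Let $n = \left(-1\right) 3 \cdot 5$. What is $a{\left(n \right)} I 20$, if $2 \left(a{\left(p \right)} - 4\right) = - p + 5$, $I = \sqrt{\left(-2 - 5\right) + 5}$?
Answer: $280 i \sqrt{2} \approx 395.98 i$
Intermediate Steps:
$n = -15$ ($n = \left(-3\right) 5 = -15$)
$I = i \sqrt{2}$ ($I = \sqrt{\left(-2 - 5\right) + 5} = \sqrt{-7 + 5} = \sqrt{-2} = i \sqrt{2} \approx 1.4142 i$)
$a{\left(p \right)} = \frac{13}{2} - \frac{p}{2}$ ($a{\left(p \right)} = 4 + \frac{- p + 5}{2} = 4 + \frac{5 - p}{2} = 4 - \left(- \frac{5}{2} + \frac{p}{2}\right) = \frac{13}{2} - \frac{p}{2}$)
$a{\left(n \right)} I 20 = \left(\frac{13}{2} - - \frac{15}{2}\right) i \sqrt{2} \cdot 20 = \left(\frac{13}{2} + \frac{15}{2}\right) i \sqrt{2} \cdot 20 = 14 i \sqrt{2} \cdot 20 = 280 i \sqrt{2}$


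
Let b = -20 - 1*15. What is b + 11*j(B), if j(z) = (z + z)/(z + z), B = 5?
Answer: -24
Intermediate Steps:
b = -35 (b = -20 - 15 = -35)
j(z) = 1 (j(z) = (2*z)/((2*z)) = (2*z)*(1/(2*z)) = 1)
b + 11*j(B) = -35 + 11*1 = -35 + 11 = -24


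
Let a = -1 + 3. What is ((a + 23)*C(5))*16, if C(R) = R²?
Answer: 10000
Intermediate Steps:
a = 2
((a + 23)*C(5))*16 = ((2 + 23)*5²)*16 = (25*25)*16 = 625*16 = 10000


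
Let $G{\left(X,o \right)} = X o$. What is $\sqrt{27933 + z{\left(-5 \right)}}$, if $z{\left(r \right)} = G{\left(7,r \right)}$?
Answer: $\sqrt{27898} \approx 167.03$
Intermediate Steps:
$z{\left(r \right)} = 7 r$
$\sqrt{27933 + z{\left(-5 \right)}} = \sqrt{27933 + 7 \left(-5\right)} = \sqrt{27933 - 35} = \sqrt{27898}$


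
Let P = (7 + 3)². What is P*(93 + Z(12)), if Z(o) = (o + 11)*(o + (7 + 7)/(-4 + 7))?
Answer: 142900/3 ≈ 47633.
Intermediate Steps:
Z(o) = (11 + o)*(14/3 + o) (Z(o) = (11 + o)*(o + 14/3) = (11 + o)*(14/3 + o))
P = 100 (P = 10² = 100)
P*(93 + Z(12)) = 100*(93 + (154/3 + 12² + (47/3)*12)) = 100*(93 + (154/3 + 144 + 188)) = 100*(93 + 1150/3) = 100*(1429/3) = 142900/3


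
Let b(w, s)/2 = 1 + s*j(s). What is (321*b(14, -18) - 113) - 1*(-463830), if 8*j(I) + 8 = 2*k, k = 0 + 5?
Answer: 461470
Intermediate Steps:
k = 5
j(I) = 1/4 (j(I) = -1 + (2*5)/8 = -1 + (1/8)*10 = -1 + 5/4 = 1/4)
b(w, s) = 2 + s/2 (b(w, s) = 2*(1 + s*(1/4)) = 2*(1 + s/4) = 2 + s/2)
(321*b(14, -18) - 113) - 1*(-463830) = (321*(2 + (1/2)*(-18)) - 113) - 1*(-463830) = (321*(2 - 9) - 113) + 463830 = (321*(-7) - 113) + 463830 = (-2247 - 113) + 463830 = -2360 + 463830 = 461470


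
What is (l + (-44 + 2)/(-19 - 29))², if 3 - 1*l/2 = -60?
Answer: 1030225/64 ≈ 16097.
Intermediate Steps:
l = 126 (l = 6 - 2*(-60) = 6 + 120 = 126)
(l + (-44 + 2)/(-19 - 29))² = (126 + (-44 + 2)/(-19 - 29))² = (126 - 42/(-48))² = (126 - 42*(-1/48))² = (126 + 7/8)² = (1015/8)² = 1030225/64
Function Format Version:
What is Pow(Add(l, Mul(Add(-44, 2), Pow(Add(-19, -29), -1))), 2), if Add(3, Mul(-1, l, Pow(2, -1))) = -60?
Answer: Rational(1030225, 64) ≈ 16097.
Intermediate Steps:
l = 126 (l = Add(6, Mul(-2, -60)) = Add(6, 120) = 126)
Pow(Add(l, Mul(Add(-44, 2), Pow(Add(-19, -29), -1))), 2) = Pow(Add(126, Mul(Add(-44, 2), Pow(Add(-19, -29), -1))), 2) = Pow(Add(126, Mul(-42, Pow(-48, -1))), 2) = Pow(Add(126, Mul(-42, Rational(-1, 48))), 2) = Pow(Add(126, Rational(7, 8)), 2) = Pow(Rational(1015, 8), 2) = Rational(1030225, 64)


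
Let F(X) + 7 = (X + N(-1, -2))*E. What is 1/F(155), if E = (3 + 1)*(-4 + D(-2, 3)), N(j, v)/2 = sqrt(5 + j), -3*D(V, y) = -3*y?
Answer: -1/643 ≈ -0.0015552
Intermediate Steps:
D(V, y) = y (D(V, y) = -(-1)*y = y)
N(j, v) = 2*sqrt(5 + j)
E = -4 (E = (3 + 1)*(-4 + 3) = 4*(-1) = -4)
F(X) = -23 - 4*X (F(X) = -7 + (X + 2*sqrt(5 - 1))*(-4) = -7 + (X + 2*sqrt(4))*(-4) = -7 + (X + 2*2)*(-4) = -7 + (X + 4)*(-4) = -7 + (4 + X)*(-4) = -7 + (-16 - 4*X) = -23 - 4*X)
1/F(155) = 1/(-23 - 4*155) = 1/(-23 - 620) = 1/(-643) = -1/643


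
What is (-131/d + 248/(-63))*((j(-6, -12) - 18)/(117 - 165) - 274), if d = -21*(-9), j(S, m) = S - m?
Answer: 45625/36 ≈ 1267.4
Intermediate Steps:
d = 189
(-131/d + 248/(-63))*((j(-6, -12) - 18)/(117 - 165) - 274) = (-131/189 + 248/(-63))*(((-6 - 1*(-12)) - 18)/(117 - 165) - 274) = (-131*1/189 + 248*(-1/63))*(((-6 + 12) - 18)/(-48) - 274) = (-131/189 - 248/63)*((6 - 18)*(-1/48) - 274) = -125*(-12*(-1/48) - 274)/27 = -125*(¼ - 274)/27 = -125/27*(-1095/4) = 45625/36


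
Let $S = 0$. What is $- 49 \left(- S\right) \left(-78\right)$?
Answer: $0$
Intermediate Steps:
$- 49 \left(- S\right) \left(-78\right) = - 49 \left(\left(-1\right) 0\right) \left(-78\right) = \left(-49\right) 0 \left(-78\right) = 0 \left(-78\right) = 0$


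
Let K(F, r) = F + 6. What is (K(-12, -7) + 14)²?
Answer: 64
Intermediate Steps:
K(F, r) = 6 + F
(K(-12, -7) + 14)² = ((6 - 12) + 14)² = (-6 + 14)² = 8² = 64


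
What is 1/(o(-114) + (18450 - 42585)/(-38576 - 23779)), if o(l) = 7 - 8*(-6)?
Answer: 4157/230244 ≈ 0.018055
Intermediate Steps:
o(l) = 55 (o(l) = 7 + 48 = 55)
1/(o(-114) + (18450 - 42585)/(-38576 - 23779)) = 1/(55 + (18450 - 42585)/(-38576 - 23779)) = 1/(55 - 24135/(-62355)) = 1/(55 - 24135*(-1/62355)) = 1/(55 + 1609/4157) = 1/(230244/4157) = 4157/230244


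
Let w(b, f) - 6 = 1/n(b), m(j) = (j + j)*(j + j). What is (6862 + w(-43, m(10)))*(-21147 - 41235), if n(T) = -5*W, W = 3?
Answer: -2142177086/5 ≈ -4.2844e+8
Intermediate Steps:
m(j) = 4*j² (m(j) = (2*j)*(2*j) = 4*j²)
n(T) = -15 (n(T) = -5*3 = -15)
w(b, f) = 89/15 (w(b, f) = 6 + 1/(-15) = 6 - 1/15 = 89/15)
(6862 + w(-43, m(10)))*(-21147 - 41235) = (6862 + 89/15)*(-21147 - 41235) = (103019/15)*(-62382) = -2142177086/5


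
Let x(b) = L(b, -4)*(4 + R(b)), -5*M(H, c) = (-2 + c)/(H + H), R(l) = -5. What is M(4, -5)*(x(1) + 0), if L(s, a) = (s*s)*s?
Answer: -7/40 ≈ -0.17500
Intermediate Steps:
L(s, a) = s**3 (L(s, a) = s**2*s = s**3)
M(H, c) = -(-2 + c)/(10*H) (M(H, c) = -(-2 + c)/(5*(H + H)) = -(-2 + c)/(5*(2*H)) = -(-2 + c)*1/(2*H)/5 = -(-2 + c)/(10*H))
x(b) = -b**3 (x(b) = b**3*(4 - 5) = b**3*(-1) = -b**3)
M(4, -5)*(x(1) + 0) = ((1/10)*(2 - 1*(-5))/4)*(-1*1**3 + 0) = ((1/10)*(1/4)*(2 + 5))*(-1*1 + 0) = ((1/10)*(1/4)*7)*(-1 + 0) = (7/40)*(-1) = -7/40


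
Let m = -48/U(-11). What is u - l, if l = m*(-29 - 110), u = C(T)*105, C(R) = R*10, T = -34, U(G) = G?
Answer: -386028/11 ≈ -35093.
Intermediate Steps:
m = 48/11 (m = -48/(-11) = -48*(-1/11) = 48/11 ≈ 4.3636)
C(R) = 10*R
u = -35700 (u = (10*(-34))*105 = -340*105 = -35700)
l = -6672/11 (l = 48*(-29 - 110)/11 = (48/11)*(-139) = -6672/11 ≈ -606.54)
u - l = -35700 - 1*(-6672/11) = -35700 + 6672/11 = -386028/11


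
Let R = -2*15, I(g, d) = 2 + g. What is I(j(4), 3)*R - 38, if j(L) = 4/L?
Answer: -128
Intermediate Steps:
R = -30
I(j(4), 3)*R - 38 = (2 + 4/4)*(-30) - 38 = (2 + 4*(1/4))*(-30) - 38 = (2 + 1)*(-30) - 38 = 3*(-30) - 38 = -90 - 38 = -128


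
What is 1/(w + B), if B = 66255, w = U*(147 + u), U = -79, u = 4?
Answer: 1/54326 ≈ 1.8407e-5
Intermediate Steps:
w = -11929 (w = -79*(147 + 4) = -79*151 = -11929)
1/(w + B) = 1/(-11929 + 66255) = 1/54326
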